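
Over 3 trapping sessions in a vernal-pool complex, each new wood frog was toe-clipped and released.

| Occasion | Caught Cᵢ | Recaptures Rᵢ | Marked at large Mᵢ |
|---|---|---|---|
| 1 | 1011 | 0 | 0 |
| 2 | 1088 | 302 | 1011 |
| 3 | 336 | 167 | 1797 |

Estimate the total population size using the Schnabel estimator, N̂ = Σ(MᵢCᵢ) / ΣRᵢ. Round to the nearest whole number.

N ≈ 3633

Σ MᵢCᵢ = 0·1011 + 1011·1088 + 1797·336 = 0 + 1099968 + 603792 = 1703760
Σ Rᵢ = 0 + 302 + 167 = 469
N̂ = 1703760 / 469 ≈ 3632.8 → 3633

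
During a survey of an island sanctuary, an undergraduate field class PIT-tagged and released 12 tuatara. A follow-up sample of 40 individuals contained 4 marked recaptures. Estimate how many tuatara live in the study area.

N = (12 × 40) / 4 = 480 / 4 = 120

N = 120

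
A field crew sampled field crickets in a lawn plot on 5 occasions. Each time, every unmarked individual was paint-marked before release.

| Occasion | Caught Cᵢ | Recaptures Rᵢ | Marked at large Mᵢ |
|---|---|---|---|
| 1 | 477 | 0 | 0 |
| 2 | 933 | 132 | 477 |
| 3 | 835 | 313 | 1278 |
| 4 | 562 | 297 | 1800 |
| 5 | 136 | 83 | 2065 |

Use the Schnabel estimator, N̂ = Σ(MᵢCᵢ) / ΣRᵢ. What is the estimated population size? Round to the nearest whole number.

N ≈ 3400

Σ MᵢCᵢ = 0·477 + 477·933 + 1278·835 + 1800·562 + 2065·136 = 0 + 445041 + 1067130 + 1011600 + 280840 = 2804611
Σ Rᵢ = 0 + 132 + 313 + 297 + 83 = 825
N̂ = 2804611 / 825 ≈ 3399.5 → 3400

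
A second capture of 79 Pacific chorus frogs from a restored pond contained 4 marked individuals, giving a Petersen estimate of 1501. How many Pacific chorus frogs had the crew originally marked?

From N = M·C/R: M = N·R / C = 1501·4 / 79 = 6004 / 79 = 76.

M = 76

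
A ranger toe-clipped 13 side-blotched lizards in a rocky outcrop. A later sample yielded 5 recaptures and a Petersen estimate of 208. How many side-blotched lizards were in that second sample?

From N = M·C/R: C = N·R / M = 208·5 / 13 = 1040 / 13 = 80.

C = 80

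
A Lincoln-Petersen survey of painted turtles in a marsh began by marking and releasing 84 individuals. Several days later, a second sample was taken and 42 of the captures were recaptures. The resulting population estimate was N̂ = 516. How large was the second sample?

C = 258

From N = M·C/R: C = N·R / M = 516·42 / 84 = 21672 / 84 = 258.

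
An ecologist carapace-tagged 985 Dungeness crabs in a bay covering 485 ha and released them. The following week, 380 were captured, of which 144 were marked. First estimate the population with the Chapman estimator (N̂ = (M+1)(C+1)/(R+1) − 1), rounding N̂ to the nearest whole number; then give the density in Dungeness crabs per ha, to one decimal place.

N̂ = 986·381/145 − 1 = 375666/145 − 1 ≈ 2589.8 → 2590
Density = N̂ / area = 2590 / 485 ≈ 5.34 → 5.3 per ha

density ≈ 5.3 Dungeness crabs per ha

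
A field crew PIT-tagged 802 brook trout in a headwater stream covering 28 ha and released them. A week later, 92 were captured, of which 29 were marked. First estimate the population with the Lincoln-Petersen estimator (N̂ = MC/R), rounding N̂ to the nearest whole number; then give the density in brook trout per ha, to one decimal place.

density ≈ 90.9 brook trout per ha

N̂ = 802·92/29 = 73784/29 ≈ 2544.3 → 2544
Density = N̂ / area = 2544 / 28 ≈ 90.86 → 90.9 per ha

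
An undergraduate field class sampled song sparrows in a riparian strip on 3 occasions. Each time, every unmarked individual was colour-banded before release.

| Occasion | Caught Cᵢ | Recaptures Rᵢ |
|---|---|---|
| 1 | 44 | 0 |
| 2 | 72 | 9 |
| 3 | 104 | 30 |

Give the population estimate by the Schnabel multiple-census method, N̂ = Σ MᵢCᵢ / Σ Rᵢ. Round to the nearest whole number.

N ≈ 367

Marked at large before each occasion: Mᵢ = Σⱼ<ᵢ (Cⱼ − Rⱼ) → M1=0, M2=44, M3=107
Σ MᵢCᵢ = 0·44 + 44·72 + 107·104 = 0 + 3168 + 11128 = 14296
Σ Rᵢ = 0 + 9 + 30 = 39
N̂ = 14296 / 39 ≈ 366.6 → 367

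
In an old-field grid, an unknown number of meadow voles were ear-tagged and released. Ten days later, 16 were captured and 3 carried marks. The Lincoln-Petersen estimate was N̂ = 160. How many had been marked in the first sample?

From N = M·C/R: M = N·R / C = 160·3 / 16 = 480 / 16 = 30.

M = 30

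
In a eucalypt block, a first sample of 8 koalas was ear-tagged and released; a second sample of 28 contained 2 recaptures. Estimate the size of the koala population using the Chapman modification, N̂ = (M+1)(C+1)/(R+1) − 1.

N = 86

N̂ = (8+1)(28+1)/(2+1) − 1 = 9·29/3 − 1
= 261/3 − 1 = 87 − 1 = 86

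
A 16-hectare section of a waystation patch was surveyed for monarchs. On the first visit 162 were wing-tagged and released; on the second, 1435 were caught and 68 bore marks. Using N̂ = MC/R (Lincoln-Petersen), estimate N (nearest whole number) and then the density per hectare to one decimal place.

N̂ = 162·1435/68 = 232470/68 ≈ 3418.7 → 3419
Density = N̂ / area = 3419 / 16 ≈ 213.69 → 213.7 per hectare

density ≈ 213.7 monarchs per hectare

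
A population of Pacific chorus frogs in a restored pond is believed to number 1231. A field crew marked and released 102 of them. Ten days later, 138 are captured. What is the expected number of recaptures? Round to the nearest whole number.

The marked fraction of the population is 102/1231, so in a sample of 138 expect C·(M/N) marked.
E[R] = 102 × 138 / 1231 = 14076 / 1231 ≈ 11.4 → 11

expected recaptures ≈ 11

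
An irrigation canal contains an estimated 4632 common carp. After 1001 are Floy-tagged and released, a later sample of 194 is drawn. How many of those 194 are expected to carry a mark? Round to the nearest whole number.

The marked fraction of the population is 1001/4632, so in a sample of 194 expect C·(M/N) marked.
E[R] = 1001 × 194 / 4632 = 194194 / 4632 ≈ 41.9 → 42

expected recaptures ≈ 42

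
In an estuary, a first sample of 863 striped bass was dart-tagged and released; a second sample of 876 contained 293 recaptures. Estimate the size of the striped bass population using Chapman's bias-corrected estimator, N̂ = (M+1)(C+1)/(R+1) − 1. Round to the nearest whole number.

N̂ = (863+1)(876+1)/(293+1) − 1 = 864·877/294 − 1
= 757728/294 − 1 ≈ 2577.3 − 1 ≈ 2576.3 → 2576

N ≈ 2576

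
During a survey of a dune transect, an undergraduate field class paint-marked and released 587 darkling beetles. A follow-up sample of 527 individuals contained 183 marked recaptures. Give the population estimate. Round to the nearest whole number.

N = (587 × 527) / 183 = 309349 / 183 ≈ 1690.4 → 1690

N ≈ 1690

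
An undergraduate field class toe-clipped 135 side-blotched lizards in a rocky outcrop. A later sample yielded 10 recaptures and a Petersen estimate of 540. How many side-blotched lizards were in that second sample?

From N = M·C/R: C = N·R / M = 540·10 / 135 = 5400 / 135 = 40.

C = 40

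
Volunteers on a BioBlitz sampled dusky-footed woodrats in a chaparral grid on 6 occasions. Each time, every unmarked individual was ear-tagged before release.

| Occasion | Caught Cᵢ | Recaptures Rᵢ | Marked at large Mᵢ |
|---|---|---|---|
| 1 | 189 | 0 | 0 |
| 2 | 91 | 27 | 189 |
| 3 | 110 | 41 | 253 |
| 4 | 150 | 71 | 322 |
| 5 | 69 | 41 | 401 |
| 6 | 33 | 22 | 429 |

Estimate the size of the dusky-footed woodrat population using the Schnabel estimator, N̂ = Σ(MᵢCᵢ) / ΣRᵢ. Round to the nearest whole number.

N ≈ 669

Σ MᵢCᵢ = 0·189 + 189·91 + 253·110 + 322·150 + 401·69 + 429·33 = 0 + 17199 + 27830 + 48300 + 27669 + 14157 = 135155
Σ Rᵢ = 0 + 27 + 41 + 71 + 41 + 22 = 202
N̂ = 135155 / 202 ≈ 669.1 → 669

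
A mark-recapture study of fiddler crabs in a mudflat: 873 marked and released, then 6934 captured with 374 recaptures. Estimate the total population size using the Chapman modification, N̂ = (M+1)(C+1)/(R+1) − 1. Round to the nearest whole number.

N̂ = (873+1)(6934+1)/(374+1) − 1 = 874·6935/375 − 1
= 6061190/375 − 1 ≈ 16163.2 − 1 ≈ 16162.2 → 16162

N ≈ 16,162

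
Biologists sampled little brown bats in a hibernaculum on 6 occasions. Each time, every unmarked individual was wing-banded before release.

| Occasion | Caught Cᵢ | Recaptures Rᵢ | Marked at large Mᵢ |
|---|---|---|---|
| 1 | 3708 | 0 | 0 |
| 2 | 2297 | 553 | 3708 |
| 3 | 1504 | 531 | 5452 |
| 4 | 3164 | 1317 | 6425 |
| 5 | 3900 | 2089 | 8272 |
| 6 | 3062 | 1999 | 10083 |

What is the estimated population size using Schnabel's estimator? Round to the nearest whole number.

N ≈ 15,439

Σ MᵢCᵢ = 0·3708 + 3708·2297 + 5452·1504 + 6425·3164 + 8272·3900 + 10083·3062 = 0 + 8517276 + 8199808 + 20328700 + 32260800 + 30874146 = 100180730
Σ Rᵢ = 0 + 553 + 531 + 1317 + 2089 + 1999 = 6489
N̂ = 100180730 / 6489 ≈ 15438.5 → 15439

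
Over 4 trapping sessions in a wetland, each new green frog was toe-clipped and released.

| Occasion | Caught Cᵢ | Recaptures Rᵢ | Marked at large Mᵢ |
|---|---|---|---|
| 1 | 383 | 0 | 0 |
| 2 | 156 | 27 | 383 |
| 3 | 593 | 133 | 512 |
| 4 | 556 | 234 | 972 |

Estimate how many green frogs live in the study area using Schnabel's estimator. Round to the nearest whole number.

N ≈ 2294

Σ MᵢCᵢ = 0·383 + 383·156 + 512·593 + 972·556 = 0 + 59748 + 303616 + 540432 = 903796
Σ Rᵢ = 0 + 27 + 133 + 234 = 394
N̂ = 903796 / 394 ≈ 2293.9 → 2294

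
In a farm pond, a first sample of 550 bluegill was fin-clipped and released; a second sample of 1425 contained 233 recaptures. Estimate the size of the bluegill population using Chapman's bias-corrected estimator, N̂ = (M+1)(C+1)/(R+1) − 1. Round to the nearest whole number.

N ≈ 3357

N̂ = (550+1)(1425+1)/(233+1) − 1 = 551·1426/234 − 1
= 785726/234 − 1 ≈ 3357.8 − 1 ≈ 3356.8 → 3357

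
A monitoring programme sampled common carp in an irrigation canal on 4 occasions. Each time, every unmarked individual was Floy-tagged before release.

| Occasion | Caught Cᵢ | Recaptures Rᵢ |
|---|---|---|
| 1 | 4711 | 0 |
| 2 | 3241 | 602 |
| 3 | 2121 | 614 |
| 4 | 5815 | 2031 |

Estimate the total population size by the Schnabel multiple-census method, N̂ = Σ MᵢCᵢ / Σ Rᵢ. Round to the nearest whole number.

Marked at large before each occasion: Mᵢ = Σⱼ<ᵢ (Cⱼ − Rⱼ) → M1=0, M2=4711, M3=7350, M4=8857
Σ MᵢCᵢ = 0·4711 + 4711·3241 + 7350·2121 + 8857·5815 = 0 + 15268351 + 15589350 + 51503455 = 82361156
Σ Rᵢ = 0 + 602 + 614 + 2031 = 3247
N̂ = 82361156 / 3247 ≈ 25365.3 → 25365

N ≈ 25,365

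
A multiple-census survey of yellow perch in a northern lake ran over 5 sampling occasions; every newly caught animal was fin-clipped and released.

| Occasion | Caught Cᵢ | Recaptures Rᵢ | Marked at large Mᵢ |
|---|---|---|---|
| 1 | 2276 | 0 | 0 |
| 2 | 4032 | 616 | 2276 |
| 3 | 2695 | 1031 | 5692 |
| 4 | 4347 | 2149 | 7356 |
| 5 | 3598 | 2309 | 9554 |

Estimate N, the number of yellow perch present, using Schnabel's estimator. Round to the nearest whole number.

N ≈ 14,884

Σ MᵢCᵢ = 0·2276 + 2276·4032 + 5692·2695 + 7356·4347 + 9554·3598 = 0 + 9176832 + 15339940 + 31976532 + 34375292 = 90868596
Σ Rᵢ = 0 + 616 + 1031 + 2149 + 2309 = 6105
N̂ = 90868596 / 6105 ≈ 14884.3 → 14884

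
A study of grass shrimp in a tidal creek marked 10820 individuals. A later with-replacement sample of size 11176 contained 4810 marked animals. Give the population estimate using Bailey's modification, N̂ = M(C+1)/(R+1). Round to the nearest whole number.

N ≈ 25,137

N̂ = 10820·(11176+1)/(4810+1) = 10820·11177/4811 = 120935140/4811 ≈ 25137.2 → 25137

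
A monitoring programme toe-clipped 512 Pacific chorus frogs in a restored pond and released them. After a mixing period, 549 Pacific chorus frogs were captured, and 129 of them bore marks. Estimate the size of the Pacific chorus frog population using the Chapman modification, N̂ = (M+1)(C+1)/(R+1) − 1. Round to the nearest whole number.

N ≈ 2169

N̂ = (512+1)(549+1)/(129+1) − 1 = 513·550/130 − 1
= 282150/130 − 1 ≈ 2170.4 − 1 ≈ 2169.4 → 2169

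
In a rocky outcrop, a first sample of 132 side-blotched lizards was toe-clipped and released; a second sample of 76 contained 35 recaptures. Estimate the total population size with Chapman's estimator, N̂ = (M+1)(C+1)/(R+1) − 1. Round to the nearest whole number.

N̂ = (132+1)(76+1)/(35+1) − 1 = 133·77/36 − 1
= 10241/36 − 1 ≈ 284.47 − 1 ≈ 283.47 → 283

N ≈ 283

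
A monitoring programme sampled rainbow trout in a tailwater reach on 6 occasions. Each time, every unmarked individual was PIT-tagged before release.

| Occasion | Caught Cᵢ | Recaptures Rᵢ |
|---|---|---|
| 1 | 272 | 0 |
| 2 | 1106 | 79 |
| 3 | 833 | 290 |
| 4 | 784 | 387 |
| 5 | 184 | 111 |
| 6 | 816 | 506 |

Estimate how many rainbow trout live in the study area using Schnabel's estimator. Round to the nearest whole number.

Marked at large before each occasion: Mᵢ = Σⱼ<ᵢ (Cⱼ − Rⱼ) → M1=0, M2=272, M3=1299, M4=1842, M5=2239, M6=2312
Σ MᵢCᵢ = 0·272 + 272·1106 + 1299·833 + 1842·784 + 2239·184 + 2312·816 = 0 + 300832 + 1082067 + 1444128 + 411976 + 1886592 = 5125595
Σ Rᵢ = 0 + 79 + 290 + 387 + 111 + 506 = 1373
N̂ = 5125595 / 1373 ≈ 3733.1 → 3733

N ≈ 3733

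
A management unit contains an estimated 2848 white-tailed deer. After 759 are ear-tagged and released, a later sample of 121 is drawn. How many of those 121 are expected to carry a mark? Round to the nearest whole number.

The marked fraction of the population is 759/2848, so in a sample of 121 expect C·(M/N) marked.
E[R] = 759 × 121 / 2848 = 91839 / 2848 ≈ 32.2 → 32

expected recaptures ≈ 32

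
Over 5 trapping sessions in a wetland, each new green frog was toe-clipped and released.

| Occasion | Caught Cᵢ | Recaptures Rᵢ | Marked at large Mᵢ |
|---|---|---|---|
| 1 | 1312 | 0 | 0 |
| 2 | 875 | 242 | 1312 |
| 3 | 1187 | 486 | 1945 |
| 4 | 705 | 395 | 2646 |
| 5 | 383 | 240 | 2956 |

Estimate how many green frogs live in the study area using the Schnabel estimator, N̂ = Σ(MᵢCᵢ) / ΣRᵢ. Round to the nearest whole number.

Σ MᵢCᵢ = 0·1312 + 1312·875 + 1945·1187 + 2646·705 + 2956·383 = 0 + 1148000 + 2308715 + 1865430 + 1132148 = 6454293
Σ Rᵢ = 0 + 242 + 486 + 395 + 240 = 1363
N̂ = 6454293 / 1363 ≈ 4735.4 → 4735

N ≈ 4735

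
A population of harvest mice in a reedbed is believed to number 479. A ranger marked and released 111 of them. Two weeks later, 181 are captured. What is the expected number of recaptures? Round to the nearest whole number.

expected recaptures ≈ 42

The marked fraction of the population is 111/479, so in a sample of 181 expect C·(M/N) marked.
E[R] = 111 × 181 / 479 = 20091 / 479 ≈ 41.9 → 42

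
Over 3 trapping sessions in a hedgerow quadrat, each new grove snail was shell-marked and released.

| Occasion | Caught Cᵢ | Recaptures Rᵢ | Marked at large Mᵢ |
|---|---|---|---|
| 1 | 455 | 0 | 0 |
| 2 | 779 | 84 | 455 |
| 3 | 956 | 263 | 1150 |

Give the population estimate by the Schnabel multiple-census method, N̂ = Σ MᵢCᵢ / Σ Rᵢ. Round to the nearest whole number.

Σ MᵢCᵢ = 0·455 + 455·779 + 1150·956 = 0 + 354445 + 1099400 = 1453845
Σ Rᵢ = 0 + 84 + 263 = 347
N̂ = 1453845 / 347 ≈ 4189.8 → 4190

N ≈ 4190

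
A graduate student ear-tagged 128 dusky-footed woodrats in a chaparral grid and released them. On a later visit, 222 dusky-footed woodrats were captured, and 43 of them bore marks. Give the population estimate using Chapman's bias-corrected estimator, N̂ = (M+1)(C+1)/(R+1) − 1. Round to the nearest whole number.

N ≈ 653

N̂ = (128+1)(222+1)/(43+1) − 1 = 129·223/44 − 1
= 28767/44 − 1 ≈ 653.8 − 1 ≈ 652.8 → 653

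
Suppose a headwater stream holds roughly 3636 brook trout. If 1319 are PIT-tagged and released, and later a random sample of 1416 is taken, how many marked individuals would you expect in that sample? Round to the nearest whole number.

expected recaptures ≈ 514

Expected recaptures E[R] = M·C / N.
E[R] = 1319 × 1416 / 3636 = 1867704 / 3636 ≈ 513.7 → 514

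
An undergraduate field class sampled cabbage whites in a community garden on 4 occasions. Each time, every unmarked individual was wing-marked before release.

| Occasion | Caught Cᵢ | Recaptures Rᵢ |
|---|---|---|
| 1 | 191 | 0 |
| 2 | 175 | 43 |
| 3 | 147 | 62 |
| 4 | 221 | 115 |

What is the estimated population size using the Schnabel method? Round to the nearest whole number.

N ≈ 778

Marked at large before each occasion: Mᵢ = Σⱼ<ᵢ (Cⱼ − Rⱼ) → M1=0, M2=191, M3=323, M4=408
Σ MᵢCᵢ = 0·191 + 191·175 + 323·147 + 408·221 = 0 + 33425 + 47481 + 90168 = 171074
Σ Rᵢ = 0 + 43 + 62 + 115 = 220
N̂ = 171074 / 220 ≈ 777.6 → 778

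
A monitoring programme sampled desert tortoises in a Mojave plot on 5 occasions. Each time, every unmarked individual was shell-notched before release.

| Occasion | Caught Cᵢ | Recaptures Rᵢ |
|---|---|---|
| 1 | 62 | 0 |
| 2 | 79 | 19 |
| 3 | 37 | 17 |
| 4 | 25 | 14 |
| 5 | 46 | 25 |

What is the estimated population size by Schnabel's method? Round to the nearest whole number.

N ≈ 267

Marked at large before each occasion: Mᵢ = Σⱼ<ᵢ (Cⱼ − Rⱼ) → M1=0, M2=62, M3=122, M4=142, M5=153
Σ MᵢCᵢ = 0·62 + 62·79 + 122·37 + 142·25 + 153·46 = 0 + 4898 + 4514 + 3550 + 7038 = 20000
Σ Rᵢ = 0 + 19 + 17 + 14 + 25 = 75
N̂ = 20000 / 75 ≈ 266.7 → 267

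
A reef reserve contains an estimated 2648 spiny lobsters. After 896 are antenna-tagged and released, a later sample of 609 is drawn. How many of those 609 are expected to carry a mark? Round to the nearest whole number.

Expected recaptures E[R] = M·C / N.
E[R] = 896 × 609 / 2648 = 545664 / 2648 ≈ 206.1 → 206

expected recaptures ≈ 206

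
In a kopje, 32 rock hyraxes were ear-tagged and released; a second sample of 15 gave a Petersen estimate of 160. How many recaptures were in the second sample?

R = 3

From N = M·C/R: R = M·C / N = 32·15 / 160 = 480 / 160 = 3.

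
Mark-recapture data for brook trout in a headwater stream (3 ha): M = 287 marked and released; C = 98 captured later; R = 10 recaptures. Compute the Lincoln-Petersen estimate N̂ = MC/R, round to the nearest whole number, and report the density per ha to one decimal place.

N̂ = 287·98/10 = 28126/10 ≈ 2812.6 → 2813
Density = N̂ / area = 2813 / 3 ≈ 937.67 → 937.7 per ha

density ≈ 937.7 brook trout per ha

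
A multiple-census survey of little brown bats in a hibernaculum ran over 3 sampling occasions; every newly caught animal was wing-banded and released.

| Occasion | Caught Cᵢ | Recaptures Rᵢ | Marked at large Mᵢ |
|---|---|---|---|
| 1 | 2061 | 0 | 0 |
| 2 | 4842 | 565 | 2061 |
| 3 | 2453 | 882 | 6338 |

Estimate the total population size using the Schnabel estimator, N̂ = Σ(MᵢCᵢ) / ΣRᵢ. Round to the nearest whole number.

Σ MᵢCᵢ = 0·2061 + 2061·4842 + 6338·2453 = 0 + 9979362 + 15547114 = 25526476
Σ Rᵢ = 0 + 565 + 882 = 1447
N̂ = 25526476 / 1447 ≈ 17641.0 → 17641

N ≈ 17,641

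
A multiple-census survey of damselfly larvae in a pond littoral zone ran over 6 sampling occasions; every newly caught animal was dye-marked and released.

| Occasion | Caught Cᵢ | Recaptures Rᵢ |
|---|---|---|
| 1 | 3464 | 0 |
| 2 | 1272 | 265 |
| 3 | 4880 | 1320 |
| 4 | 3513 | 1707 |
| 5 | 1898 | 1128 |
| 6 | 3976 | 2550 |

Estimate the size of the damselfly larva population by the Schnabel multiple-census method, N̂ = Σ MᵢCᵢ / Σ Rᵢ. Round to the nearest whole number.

Marked at large before each occasion: Mᵢ = Σⱼ<ᵢ (Cⱼ − Rⱼ) → M1=0, M2=3464, M3=4471, M4=8031, M5=9837, M6=10607
Σ MᵢCᵢ = 0·3464 + 3464·1272 + 4471·4880 + 8031·3513 + 9837·1898 + 10607·3976 = 0 + 4406208 + 21818480 + 28212903 + 18670626 + 42173432 = 115281649
Σ Rᵢ = 0 + 265 + 1320 + 1707 + 1128 + 2550 = 6970
N̂ = 115281649 / 6970 ≈ 16539.7 → 16540

N ≈ 16,540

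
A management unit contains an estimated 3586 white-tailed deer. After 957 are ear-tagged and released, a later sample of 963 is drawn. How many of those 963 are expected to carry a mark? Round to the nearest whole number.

Expected recaptures E[R] = M·C / N.
E[R] = 957 × 963 / 3586 = 921591 / 3586 ≈ 257.0 → 257

expected recaptures ≈ 257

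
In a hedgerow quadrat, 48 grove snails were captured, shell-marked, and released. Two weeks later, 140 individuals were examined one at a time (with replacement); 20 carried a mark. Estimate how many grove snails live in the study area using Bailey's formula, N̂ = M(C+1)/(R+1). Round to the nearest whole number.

N̂ = 48·(140+1)/(20+1) = 48·141/21 = 6768/21 ≈ 322.3 → 322

N ≈ 322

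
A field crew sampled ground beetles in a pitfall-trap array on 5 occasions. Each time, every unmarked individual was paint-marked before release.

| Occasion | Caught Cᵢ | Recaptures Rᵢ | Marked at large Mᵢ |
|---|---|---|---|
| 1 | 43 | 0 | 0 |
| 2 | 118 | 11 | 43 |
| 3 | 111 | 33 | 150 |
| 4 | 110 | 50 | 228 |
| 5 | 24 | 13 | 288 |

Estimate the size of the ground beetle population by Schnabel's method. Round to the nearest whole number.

N ≈ 502

Σ MᵢCᵢ = 0·43 + 43·118 + 150·111 + 228·110 + 288·24 = 0 + 5074 + 16650 + 25080 + 6912 = 53716
Σ Rᵢ = 0 + 11 + 33 + 50 + 13 = 107
N̂ = 53716 / 107 ≈ 502.0 → 502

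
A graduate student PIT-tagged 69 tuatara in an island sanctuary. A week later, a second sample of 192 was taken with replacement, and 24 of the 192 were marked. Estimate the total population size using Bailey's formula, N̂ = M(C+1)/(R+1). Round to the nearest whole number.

N ≈ 533

N̂ = 69·(192+1)/(24+1) = 69·193/25 = 13317/25 ≈ 532.7 → 533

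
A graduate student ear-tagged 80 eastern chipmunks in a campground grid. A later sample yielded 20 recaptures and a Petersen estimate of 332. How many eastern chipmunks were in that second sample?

From N = M·C/R: C = N·R / M = 332·20 / 80 = 6640 / 80 = 83.

C = 83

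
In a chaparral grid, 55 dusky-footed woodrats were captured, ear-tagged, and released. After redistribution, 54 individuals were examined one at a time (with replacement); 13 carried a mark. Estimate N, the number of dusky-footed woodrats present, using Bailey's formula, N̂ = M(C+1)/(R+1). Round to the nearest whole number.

N̂ = 55·(54+1)/(13+1) = 55·55/14 = 3025/14 ≈ 216.1 → 216

N ≈ 216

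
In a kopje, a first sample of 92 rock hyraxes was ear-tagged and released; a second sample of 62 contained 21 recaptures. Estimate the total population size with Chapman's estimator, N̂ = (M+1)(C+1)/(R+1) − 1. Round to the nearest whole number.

N ≈ 265

N̂ = (92+1)(62+1)/(21+1) − 1 = 93·63/22 − 1
= 5859/22 − 1 ≈ 266.3 − 1 ≈ 265.3 → 265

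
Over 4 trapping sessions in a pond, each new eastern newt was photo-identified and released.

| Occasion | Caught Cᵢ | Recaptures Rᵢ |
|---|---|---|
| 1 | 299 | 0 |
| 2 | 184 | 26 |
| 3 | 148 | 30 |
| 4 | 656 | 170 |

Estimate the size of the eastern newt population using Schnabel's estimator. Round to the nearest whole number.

Marked at large before each occasion: Mᵢ = Σⱼ<ᵢ (Cⱼ − Rⱼ) → M1=0, M2=299, M3=457, M4=575
Σ MᵢCᵢ = 0·299 + 299·184 + 457·148 + 575·656 = 0 + 55016 + 67636 + 377200 = 499852
Σ Rᵢ = 0 + 26 + 30 + 170 = 226
N̂ = 499852 / 226 ≈ 2211.7 → 2212

N ≈ 2212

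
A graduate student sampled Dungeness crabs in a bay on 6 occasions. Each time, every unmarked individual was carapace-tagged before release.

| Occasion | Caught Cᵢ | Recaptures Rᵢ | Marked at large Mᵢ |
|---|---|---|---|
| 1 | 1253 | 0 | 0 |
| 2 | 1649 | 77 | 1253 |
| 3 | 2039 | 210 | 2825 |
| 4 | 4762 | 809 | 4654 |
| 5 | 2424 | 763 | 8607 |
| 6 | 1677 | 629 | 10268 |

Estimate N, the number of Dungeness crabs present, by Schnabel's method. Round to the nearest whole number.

N ≈ 27,360

Σ MᵢCᵢ = 0·1253 + 1253·1649 + 2825·2039 + 4654·4762 + 8607·2424 + 10268·1677 = 0 + 2066197 + 5760175 + 22162348 + 20863368 + 17219436 = 68071524
Σ Rᵢ = 0 + 77 + 210 + 809 + 763 + 629 = 2488
N̂ = 68071524 / 2488 ≈ 27359.9 → 27360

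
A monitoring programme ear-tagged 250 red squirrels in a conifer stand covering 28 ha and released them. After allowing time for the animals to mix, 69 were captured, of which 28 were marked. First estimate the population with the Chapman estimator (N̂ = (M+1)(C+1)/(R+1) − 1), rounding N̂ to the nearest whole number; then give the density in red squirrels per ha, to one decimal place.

N̂ = 251·70/29 − 1 = 17570/29 − 1 ≈ 604.9 → 605
Density = N̂ / area = 605 / 28 ≈ 21.61 → 21.6 per ha

density ≈ 21.6 red squirrels per ha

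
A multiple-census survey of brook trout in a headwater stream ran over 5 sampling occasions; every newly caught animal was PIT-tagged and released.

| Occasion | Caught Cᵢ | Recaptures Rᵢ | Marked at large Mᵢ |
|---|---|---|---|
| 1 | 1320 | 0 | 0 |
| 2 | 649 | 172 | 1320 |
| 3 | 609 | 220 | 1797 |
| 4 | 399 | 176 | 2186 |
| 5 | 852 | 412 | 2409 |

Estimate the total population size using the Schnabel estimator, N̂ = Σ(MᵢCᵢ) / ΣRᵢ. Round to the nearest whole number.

Σ MᵢCᵢ = 0·1320 + 1320·649 + 1797·609 + 2186·399 + 2409·852 = 0 + 856680 + 1094373 + 872214 + 2052468 = 4875735
Σ Rᵢ = 0 + 172 + 220 + 176 + 412 = 980
N̂ = 4875735 / 980 ≈ 4975.2 → 4975

N ≈ 4975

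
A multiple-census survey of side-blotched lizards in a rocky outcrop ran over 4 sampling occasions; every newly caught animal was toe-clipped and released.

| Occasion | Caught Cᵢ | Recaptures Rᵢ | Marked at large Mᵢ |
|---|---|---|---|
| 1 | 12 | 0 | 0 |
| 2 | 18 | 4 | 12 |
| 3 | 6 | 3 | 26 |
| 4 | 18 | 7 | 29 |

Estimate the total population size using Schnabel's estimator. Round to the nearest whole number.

N ≈ 64

Σ MᵢCᵢ = 0·12 + 12·18 + 26·6 + 29·18 = 0 + 216 + 156 + 522 = 894
Σ Rᵢ = 0 + 4 + 3 + 7 = 14
N̂ = 894 / 14 ≈ 63.9 → 64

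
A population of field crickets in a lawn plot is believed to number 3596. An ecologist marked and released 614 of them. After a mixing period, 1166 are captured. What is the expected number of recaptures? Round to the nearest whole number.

Expected recaptures E[R] = M·C / N.
E[R] = 614 × 1166 / 3596 = 715924 / 3596 ≈ 199.1 → 199

expected recaptures ≈ 199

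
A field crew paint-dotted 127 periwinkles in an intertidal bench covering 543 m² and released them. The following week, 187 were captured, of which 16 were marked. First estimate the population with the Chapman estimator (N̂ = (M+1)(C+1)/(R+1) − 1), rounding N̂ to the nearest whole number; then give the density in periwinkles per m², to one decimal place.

density ≈ 2.6 periwinkles per m²

N̂ = 128·188/17 − 1 = 24064/17 − 1 ≈ 1414.5 → 1415
Density = N̂ / area = 1415 / 543 ≈ 2.61 → 2.6 per m²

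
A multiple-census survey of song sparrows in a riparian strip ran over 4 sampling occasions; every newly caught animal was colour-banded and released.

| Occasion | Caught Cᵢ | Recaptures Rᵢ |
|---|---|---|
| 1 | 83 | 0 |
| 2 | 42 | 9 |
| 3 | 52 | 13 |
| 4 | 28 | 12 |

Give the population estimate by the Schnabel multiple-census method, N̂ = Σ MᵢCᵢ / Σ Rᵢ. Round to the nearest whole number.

Marked at large before each occasion: Mᵢ = Σⱼ<ᵢ (Cⱼ − Rⱼ) → M1=0, M2=83, M3=116, M4=155
Σ MᵢCᵢ = 0·83 + 83·42 + 116·52 + 155·28 = 0 + 3486 + 6032 + 4340 = 13858
Σ Rᵢ = 0 + 9 + 13 + 12 = 34
N̂ = 13858 / 34 ≈ 407.6 → 408

N ≈ 408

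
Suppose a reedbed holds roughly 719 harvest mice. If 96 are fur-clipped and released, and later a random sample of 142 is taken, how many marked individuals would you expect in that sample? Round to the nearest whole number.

expected recaptures ≈ 19

The marked fraction of the population is 96/719, so in a sample of 142 expect C·(M/N) marked.
E[R] = 96 × 142 / 719 = 13632 / 719 ≈ 19.0 → 19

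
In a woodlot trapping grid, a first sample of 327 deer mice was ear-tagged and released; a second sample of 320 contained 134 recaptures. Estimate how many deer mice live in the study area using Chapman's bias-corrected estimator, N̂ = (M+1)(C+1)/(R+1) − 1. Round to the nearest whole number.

N̂ = (327+1)(320+1)/(134+1) − 1 = 328·321/135 − 1
= 105288/135 − 1 ≈ 779.9 − 1 ≈ 778.9 → 779

N ≈ 779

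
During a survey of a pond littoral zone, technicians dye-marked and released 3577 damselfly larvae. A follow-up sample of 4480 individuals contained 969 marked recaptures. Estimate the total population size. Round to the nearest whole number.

N ≈ 16,538

The marked fraction in the recapture sample should equal the marked fraction in the population: 969/4480 = 3577/N.
N = (3577 × 4480) / 969 = 16024960 / 969 ≈ 16537.6 → 16538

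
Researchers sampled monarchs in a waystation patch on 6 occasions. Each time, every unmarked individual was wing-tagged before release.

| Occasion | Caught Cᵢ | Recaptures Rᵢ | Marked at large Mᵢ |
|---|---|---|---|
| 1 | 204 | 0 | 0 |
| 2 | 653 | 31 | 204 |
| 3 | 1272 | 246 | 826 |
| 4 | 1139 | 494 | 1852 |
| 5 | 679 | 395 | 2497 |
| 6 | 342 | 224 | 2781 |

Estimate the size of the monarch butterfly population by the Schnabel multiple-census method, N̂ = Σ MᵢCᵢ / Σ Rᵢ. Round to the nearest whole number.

Σ MᵢCᵢ = 0·204 + 204·653 + 826·1272 + 1852·1139 + 2497·679 + 2781·342 = 0 + 133212 + 1050672 + 2109428 + 1695463 + 951102 = 5939877
Σ Rᵢ = 0 + 31 + 246 + 494 + 395 + 224 = 1390
N̂ = 5939877 / 1390 ≈ 4273.3 → 4273

N ≈ 4273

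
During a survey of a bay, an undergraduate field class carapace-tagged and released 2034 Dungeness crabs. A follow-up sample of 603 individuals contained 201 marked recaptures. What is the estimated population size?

N = 6102

N = (2034 × 603) / 201 = 1226502 / 201 = 6102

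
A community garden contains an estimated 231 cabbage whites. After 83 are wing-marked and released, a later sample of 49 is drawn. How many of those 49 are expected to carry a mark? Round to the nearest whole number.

expected recaptures ≈ 18

Expected recaptures E[R] = M·C / N.
E[R] = 83 × 49 / 231 = 4067 / 231 ≈ 17.6 → 18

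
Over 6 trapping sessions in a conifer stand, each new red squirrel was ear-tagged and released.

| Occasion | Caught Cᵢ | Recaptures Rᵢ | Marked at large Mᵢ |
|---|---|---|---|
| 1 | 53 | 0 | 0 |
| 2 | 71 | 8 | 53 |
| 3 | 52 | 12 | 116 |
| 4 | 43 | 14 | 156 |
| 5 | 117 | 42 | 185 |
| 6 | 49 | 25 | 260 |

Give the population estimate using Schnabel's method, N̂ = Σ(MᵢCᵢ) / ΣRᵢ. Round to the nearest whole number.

N ≈ 504

Σ MᵢCᵢ = 0·53 + 53·71 + 116·52 + 156·43 + 185·117 + 260·49 = 0 + 3763 + 6032 + 6708 + 21645 + 12740 = 50888
Σ Rᵢ = 0 + 8 + 12 + 14 + 42 + 25 = 101
N̂ = 50888 / 101 ≈ 503.8 → 504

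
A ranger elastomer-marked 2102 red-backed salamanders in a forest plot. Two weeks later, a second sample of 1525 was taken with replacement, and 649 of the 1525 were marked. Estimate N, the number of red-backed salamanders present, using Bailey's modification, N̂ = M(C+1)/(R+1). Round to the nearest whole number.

N̂ = 2102·(1525+1)/(649+1) = 2102·1526/650 = 3207652/650 ≈ 4934.8 → 4935

N ≈ 4935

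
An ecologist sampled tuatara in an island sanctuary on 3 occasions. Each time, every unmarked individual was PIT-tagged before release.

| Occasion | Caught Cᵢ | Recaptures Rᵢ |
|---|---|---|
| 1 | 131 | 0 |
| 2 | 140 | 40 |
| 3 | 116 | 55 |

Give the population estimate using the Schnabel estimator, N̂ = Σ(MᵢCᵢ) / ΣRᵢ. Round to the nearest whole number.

N ≈ 475

Marked at large before each occasion: Mᵢ = Σⱼ<ᵢ (Cⱼ − Rⱼ) → M1=0, M2=131, M3=231
Σ MᵢCᵢ = 0·131 + 131·140 + 231·116 = 0 + 18340 + 26796 = 45136
Σ Rᵢ = 0 + 40 + 55 = 95
N̂ = 45136 / 95 ≈ 475.1 → 475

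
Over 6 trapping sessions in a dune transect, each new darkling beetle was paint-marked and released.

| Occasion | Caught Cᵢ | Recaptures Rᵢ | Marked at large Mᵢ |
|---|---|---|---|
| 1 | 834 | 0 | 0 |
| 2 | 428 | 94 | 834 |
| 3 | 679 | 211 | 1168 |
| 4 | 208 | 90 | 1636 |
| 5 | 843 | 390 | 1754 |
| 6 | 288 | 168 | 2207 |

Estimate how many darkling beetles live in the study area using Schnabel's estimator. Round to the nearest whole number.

N ≈ 3782

Σ MᵢCᵢ = 0·834 + 834·428 + 1168·679 + 1636·208 + 1754·843 + 2207·288 = 0 + 356952 + 793072 + 340288 + 1478622 + 635616 = 3604550
Σ Rᵢ = 0 + 94 + 211 + 90 + 390 + 168 = 953
N̂ = 3604550 / 953 ≈ 3782.3 → 3782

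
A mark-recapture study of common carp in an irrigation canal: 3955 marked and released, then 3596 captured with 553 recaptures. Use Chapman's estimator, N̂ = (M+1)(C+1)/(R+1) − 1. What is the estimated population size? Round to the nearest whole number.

N̂ = (3955+1)(3596+1)/(553+1) − 1 = 3956·3597/554 − 1
= 14229732/554 − 1 ≈ 25685.4 − 1 ≈ 25684.4 → 25684

N ≈ 25,684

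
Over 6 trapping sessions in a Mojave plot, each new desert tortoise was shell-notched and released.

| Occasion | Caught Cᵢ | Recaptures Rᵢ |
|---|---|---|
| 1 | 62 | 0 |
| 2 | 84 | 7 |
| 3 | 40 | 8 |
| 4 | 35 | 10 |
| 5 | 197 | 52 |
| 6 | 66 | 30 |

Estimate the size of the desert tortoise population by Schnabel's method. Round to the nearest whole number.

N ≈ 728

Marked at large before each occasion: Mᵢ = Σⱼ<ᵢ (Cⱼ − Rⱼ) → M1=0, M2=62, M3=139, M4=171, M5=196, M6=341
Σ MᵢCᵢ = 0·62 + 62·84 + 139·40 + 171·35 + 196·197 + 341·66 = 0 + 5208 + 5560 + 5985 + 38612 + 22506 = 77871
Σ Rᵢ = 0 + 7 + 8 + 10 + 52 + 30 = 107
N̂ = 77871 / 107 ≈ 727.8 → 728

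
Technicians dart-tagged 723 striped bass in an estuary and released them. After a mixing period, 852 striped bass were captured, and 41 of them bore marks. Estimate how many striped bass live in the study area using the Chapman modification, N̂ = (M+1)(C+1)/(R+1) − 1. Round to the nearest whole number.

N ≈ 14,703

N̂ = (723+1)(852+1)/(41+1) − 1 = 724·853/42 − 1
= 617572/42 − 1 ≈ 14704.1 − 1 ≈ 14703.1 → 14703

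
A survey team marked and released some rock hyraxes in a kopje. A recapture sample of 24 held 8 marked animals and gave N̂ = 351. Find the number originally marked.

M = 117

From N = M·C/R: M = N·R / C = 351·8 / 24 = 2808 / 24 = 117.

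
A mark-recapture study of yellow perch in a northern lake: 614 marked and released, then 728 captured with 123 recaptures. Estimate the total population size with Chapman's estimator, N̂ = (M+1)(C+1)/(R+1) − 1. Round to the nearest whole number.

N ≈ 3615

N̂ = (614+1)(728+1)/(123+1) − 1 = 615·729/124 − 1
= 448335/124 − 1 ≈ 3615.6 − 1 ≈ 3614.6 → 3615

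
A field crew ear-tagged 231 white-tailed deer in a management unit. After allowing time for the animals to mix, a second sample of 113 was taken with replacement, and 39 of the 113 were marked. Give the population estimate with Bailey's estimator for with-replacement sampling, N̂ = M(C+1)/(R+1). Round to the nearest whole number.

N ≈ 658

N̂ = 231·(113+1)/(39+1) = 231·114/40 = 26334/40 ≈ 658.4 → 658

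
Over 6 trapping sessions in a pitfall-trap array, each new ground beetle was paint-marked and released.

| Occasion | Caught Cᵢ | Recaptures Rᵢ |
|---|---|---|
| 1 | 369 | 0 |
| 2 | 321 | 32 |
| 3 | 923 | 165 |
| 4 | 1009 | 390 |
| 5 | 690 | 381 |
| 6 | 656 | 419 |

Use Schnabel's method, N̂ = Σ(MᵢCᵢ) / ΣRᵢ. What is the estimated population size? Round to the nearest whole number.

Marked at large before each occasion: Mᵢ = Σⱼ<ᵢ (Cⱼ − Rⱼ) → M1=0, M2=369, M3=658, M4=1416, M5=2035, M6=2344
Σ MᵢCᵢ = 0·369 + 369·321 + 658·923 + 1416·1009 + 2035·690 + 2344·656 = 0 + 118449 + 607334 + 1428744 + 1404150 + 1537664 = 5096341
Σ Rᵢ = 0 + 32 + 165 + 390 + 381 + 419 = 1387
N̂ = 5096341 / 1387 ≈ 3674.4 → 3674

N ≈ 3674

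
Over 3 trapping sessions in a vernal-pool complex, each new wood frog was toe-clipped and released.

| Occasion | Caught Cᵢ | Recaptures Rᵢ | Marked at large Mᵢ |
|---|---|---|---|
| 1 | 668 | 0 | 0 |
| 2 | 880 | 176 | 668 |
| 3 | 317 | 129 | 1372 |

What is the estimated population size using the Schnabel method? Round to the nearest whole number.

Σ MᵢCᵢ = 0·668 + 668·880 + 1372·317 = 0 + 587840 + 434924 = 1022764
Σ Rᵢ = 0 + 176 + 129 = 305
N̂ = 1022764 / 305 ≈ 3353.3 → 3353

N ≈ 3353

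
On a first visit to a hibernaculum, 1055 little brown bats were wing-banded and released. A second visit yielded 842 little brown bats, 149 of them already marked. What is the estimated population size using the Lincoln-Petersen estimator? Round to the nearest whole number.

N = (1055 × 842) / 149 = 888310 / 149 ≈ 5961.8 → 5962

N ≈ 5962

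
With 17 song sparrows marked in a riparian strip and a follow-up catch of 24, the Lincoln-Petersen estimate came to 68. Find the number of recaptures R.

R = 6

From N = M·C/R: R = M·C / N = 17·24 / 68 = 408 / 68 = 6.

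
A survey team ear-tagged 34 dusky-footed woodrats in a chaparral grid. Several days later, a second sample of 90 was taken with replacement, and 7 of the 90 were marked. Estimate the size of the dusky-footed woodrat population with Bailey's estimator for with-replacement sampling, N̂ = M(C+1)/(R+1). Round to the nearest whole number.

N ≈ 387

N̂ = 34·(90+1)/(7+1) = 34·91/8 = 3094/8 ≈ 386.8 → 387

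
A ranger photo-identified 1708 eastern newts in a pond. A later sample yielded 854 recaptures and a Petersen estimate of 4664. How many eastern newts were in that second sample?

From N = M·C/R: C = N·R / M = 4664·854 / 1708 = 3983056 / 1708 = 2332.

C = 2332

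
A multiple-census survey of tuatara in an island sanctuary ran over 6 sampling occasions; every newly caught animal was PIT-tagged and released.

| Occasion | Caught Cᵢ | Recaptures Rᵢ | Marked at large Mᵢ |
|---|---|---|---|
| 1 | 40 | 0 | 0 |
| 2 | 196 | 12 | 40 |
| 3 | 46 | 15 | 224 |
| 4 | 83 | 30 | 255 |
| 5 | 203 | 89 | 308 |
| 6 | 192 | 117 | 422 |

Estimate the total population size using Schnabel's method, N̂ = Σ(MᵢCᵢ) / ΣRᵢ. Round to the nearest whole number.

N ≈ 695

Σ MᵢCᵢ = 0·40 + 40·196 + 224·46 + 255·83 + 308·203 + 422·192 = 0 + 7840 + 10304 + 21165 + 62524 + 81024 = 182857
Σ Rᵢ = 0 + 12 + 15 + 30 + 89 + 117 = 263
N̂ = 182857 / 263 ≈ 695.3 → 695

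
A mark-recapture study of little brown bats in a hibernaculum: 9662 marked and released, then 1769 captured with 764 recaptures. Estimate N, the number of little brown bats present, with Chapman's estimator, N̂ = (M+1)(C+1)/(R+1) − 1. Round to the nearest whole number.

N ≈ 22,357

N̂ = (9662+1)(1769+1)/(764+1) − 1 = 9663·1770/765 − 1
= 17103510/765 − 1 ≈ 22357.5 − 1 ≈ 22356.5 → 22357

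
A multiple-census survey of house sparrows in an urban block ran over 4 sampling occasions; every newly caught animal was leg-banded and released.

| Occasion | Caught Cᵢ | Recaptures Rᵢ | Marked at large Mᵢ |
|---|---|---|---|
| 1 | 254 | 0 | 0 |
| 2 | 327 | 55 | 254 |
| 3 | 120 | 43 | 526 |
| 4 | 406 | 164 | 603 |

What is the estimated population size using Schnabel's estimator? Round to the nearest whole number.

Σ MᵢCᵢ = 0·254 + 254·327 + 526·120 + 603·406 = 0 + 83058 + 63120 + 244818 = 390996
Σ Rᵢ = 0 + 55 + 43 + 164 = 262
N̂ = 390996 / 262 ≈ 1492.4 → 1492

N ≈ 1492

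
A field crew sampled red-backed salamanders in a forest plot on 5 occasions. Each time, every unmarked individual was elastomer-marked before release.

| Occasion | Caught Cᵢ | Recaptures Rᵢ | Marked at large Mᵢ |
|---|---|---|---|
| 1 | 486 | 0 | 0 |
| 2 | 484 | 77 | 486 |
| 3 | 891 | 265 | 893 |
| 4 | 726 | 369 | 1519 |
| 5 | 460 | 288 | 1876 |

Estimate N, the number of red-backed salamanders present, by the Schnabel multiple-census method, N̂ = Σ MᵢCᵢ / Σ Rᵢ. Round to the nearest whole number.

Σ MᵢCᵢ = 0·486 + 486·484 + 893·891 + 1519·726 + 1876·460 = 0 + 235224 + 795663 + 1102794 + 862960 = 2996641
Σ Rᵢ = 0 + 77 + 265 + 369 + 288 = 999
N̂ = 2996641 / 999 ≈ 2999.6 → 3000

N ≈ 3000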